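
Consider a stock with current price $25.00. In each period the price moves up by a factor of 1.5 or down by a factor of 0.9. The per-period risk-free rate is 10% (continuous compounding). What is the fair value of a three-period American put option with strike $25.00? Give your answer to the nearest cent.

$1.68

Risk-neutral probability p = (e^0.1 − 0.9)/(1.5 − 0.9) = 0.2052/0.6000 = 0.3420
Terminal stock prices: S_uuu = 84.38, S_uud = 50.62, S_udd = 30.38, S_ddd = 18.23
Terminal payoffs (K − S): max(-59.38, 0) = 0, max(-25.62, 0) = 0, max(-5.375, 0) = 0, max(6.775, 0) = 6.775
Node uu (S = 56.25): continuation = e^(−0.1)·[0.3420·0.0000 + 0.6580·0.0000] = 0.0000; exercise value = 0.0000 ≤ continuation, so V_uu = 0.0000
Node ud (S = 33.75): continuation = e^(−0.1)·[0.3420·0.0000 + 0.6580·0.0000] = 0.0000; exercise value = 0.0000 ≤ continuation, so V_ud = 0.0000
Node dd (S = 20.25): continuation = e^(−0.1)·[0.3420·0.0000 + 0.6580·6.7750] = 4.0340; exercise value = 4.7500 > continuation, so V_dd = 4.7500 (exercise)
Node u (S = 37.5): continuation = e^(−0.1)·[0.3420·0.0000 + 0.6580·0.0000] = 0.0000; exercise value = 0.0000 ≤ continuation, so V_u = 0.0000
Node d (S = 22.5): continuation = e^(−0.1)·[0.3420·0.0000 + 0.6580·4.7500] = 2.8283; exercise value = 2.5000 ≤ continuation, so V_d = 2.8283
Node 0 (S = 25): continuation = e^(−0.1)·[0.3420·0.0000 + 0.6580·2.8283] = 1.6840; exercise value = 0.0000 ≤ continuation, so V_0 = 1.6840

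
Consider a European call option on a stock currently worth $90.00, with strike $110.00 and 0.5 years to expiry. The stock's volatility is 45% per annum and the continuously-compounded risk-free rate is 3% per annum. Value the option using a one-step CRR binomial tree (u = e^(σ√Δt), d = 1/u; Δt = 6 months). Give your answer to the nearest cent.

$6.01

CRR parameters: u = e^(σ√Δt) = e^(0.45·√0.5) = 1.3746, d = 1/u = 0.7275
Per-period rate: rΔt = 0.03·0.5 = 0.015, so R = e^0.015 = 1.0151
Risk-neutral probability p = (e^0.015 − 0.7275)/(1.3746 − 0.7275) = 0.2877/0.6472 = 0.4445
Terminal stock prices: S_u = 123.7, S_d = 65.47
Terminal payoffs (S − K): max(13.72, 0) = 13.72, max(-44.53, 0) = 0
Node 0 (S = 90): V_0 = e^(−0.015)·[0.4445·13.7184 + 0.5555·0.0000] = 6.0066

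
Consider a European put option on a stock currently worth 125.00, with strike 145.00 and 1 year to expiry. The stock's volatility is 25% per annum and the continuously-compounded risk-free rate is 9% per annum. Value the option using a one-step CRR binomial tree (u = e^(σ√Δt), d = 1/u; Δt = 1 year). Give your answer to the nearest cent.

CRR parameters: u = e^(σ√Δt) = e^(0.25·√1) = 1.2840, d = 1/u = 0.7788
Per-period rate: rΔt = 0.09·1 = 0.09, so R = e^0.09 = 1.0942
Risk-neutral probability p = (e^0.09 − 0.7788)/(1.2840 − 0.7788) = 0.3154/0.5052 = 0.6242
Terminal stock prices: S_u = 160.5, S_d = 97.35
Terminal payoffs (K − S): max(-15.5, 0) = 0, max(47.65, 0) = 47.65
Node 0 (S = 125): V_0 = e^(−0.09)·[0.6242·0.0000 + 0.3758·47.6499] = 16.3646

16.36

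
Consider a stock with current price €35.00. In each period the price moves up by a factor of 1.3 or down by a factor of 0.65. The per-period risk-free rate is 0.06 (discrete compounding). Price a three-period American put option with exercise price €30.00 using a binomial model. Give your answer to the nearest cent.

€3.40

Risk-neutral probability p = (1 + 0.06 − 0.65)/(1.3 − 0.65) = 0.4100/0.6500 = 0.6308
Terminal stock prices: S_uuu = 76.89, S_uud = 38.45, S_udd = 19.22, S_ddd = 9.612
Terminal payoffs (K − S): max(-46.89, 0) = 0, max(-8.448, 0) = 0, max(10.78, 0) = 10.78, max(20.39, 0) = 20.39
Node uu (S = 59.15): continuation = 1/1.06·[0.6308·0.0000 + 0.3692·0.0000] = 0.0000; exercise value = 0.0000 ≤ continuation, so V_uu = 0.0000
Node ud (S = 29.57): continuation = 1/1.06·[0.6308·0.0000 + 0.3692·10.7762] = 3.7537; exercise value = 0.4250 ≤ continuation, so V_ud = 3.7537
Node dd (S = 14.79): continuation = 1/1.06·[0.6308·10.7762 + 0.3692·20.3881] = 13.5144; exercise value = 15.2125 > continuation, so V_dd = 15.2125 (exercise)
Node u (S = 45.5): continuation = 1/1.06·[0.6308·0.0000 + 0.3692·3.7537] = 1.3075; exercise value = 0.0000 ≤ continuation, so V_u = 1.3075
Node d (S = 22.75): continuation = 1/1.06·[0.6308·3.7537 + 0.3692·15.2125] = 7.5327; exercise value = 7.2500 ≤ continuation, so V_d = 7.5327
Node 0 (S = 35): continuation = 1/1.06·[0.6308·1.3075 + 0.3692·7.5327] = 3.4019; exercise value = 0.0000 ≤ continuation, so V_0 = 3.4019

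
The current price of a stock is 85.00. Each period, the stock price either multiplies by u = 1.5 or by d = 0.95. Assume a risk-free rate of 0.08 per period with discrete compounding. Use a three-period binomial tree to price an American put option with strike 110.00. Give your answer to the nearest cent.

Risk-neutral probability p = (1 + 0.08 − 0.95)/(1.5 − 0.95) = 0.1300/0.5500 = 0.2364
Terminal stock prices: S_uuu = 286.9, S_uud = 181.7, S_udd = 115.1, S_ddd = 72.88
Terminal payoffs (K − S): max(-176.9, 0) = 0, max(-71.69, 0) = 0, max(-5.069, 0) = 0, max(37.12, 0) = 37.12
Node uu (S = 191.2): continuation = 1/1.08·[0.2364·0.0000 + 0.7636·0.0000] = 0.0000; exercise value = 0.0000 ≤ continuation, so V_uu = 0.0000
Node ud (S = 121.1): continuation = 1/1.08·[0.2364·0.0000 + 0.7636·0.0000] = 0.0000; exercise value = 0.0000 ≤ continuation, so V_ud = 0.0000
Node dd (S = 76.71): continuation = 1/1.08·[0.2364·0.0000 + 0.7636·37.1231] = 26.2487; exercise value = 33.2875 > continuation, so V_dd = 33.2875 (exercise)
Node u (S = 127.5): continuation = 1/1.08·[0.2364·0.0000 + 0.7636·0.0000] = 0.0000; exercise value = 0.0000 ≤ continuation, so V_u = 0.0000
Node d (S = 80.75): continuation = 1/1.08·[0.2364·0.0000 + 0.7636·33.2875] = 23.5366; exercise value = 29.2500 > continuation, so V_d = 29.2500 (exercise)
Node 0 (S = 85): continuation = 1/1.08·[0.2364·0.0000 + 0.7636·29.2500] = 20.6818; exercise value = 25.0000 > continuation, so V_0 = 25.0000 (exercise)

25.00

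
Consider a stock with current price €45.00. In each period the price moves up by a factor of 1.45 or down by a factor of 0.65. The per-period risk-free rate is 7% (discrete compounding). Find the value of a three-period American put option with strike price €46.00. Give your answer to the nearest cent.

€9.22

Risk-neutral probability p = (1 + 0.07 − 0.65)/(1.45 − 0.65) = 0.4200/0.8000 = 0.5250
Terminal stock prices: S_uuu = 137.2, S_uud = 61.5, S_udd = 27.57, S_ddd = 12.36
Terminal payoffs (K − S): max(-91.19, 0) = 0, max(-15.5, 0) = 0, max(18.43, 0) = 18.43, max(33.64, 0) = 33.64
Node uu (S = 94.61): continuation = 1/1.07·[0.5250·0.0000 + 0.4750·0.0000] = 0.0000; exercise value = 0.0000 ≤ continuation, so V_uu = 0.0000
Node ud (S = 42.41): continuation = 1/1.07·[0.5250·0.0000 + 0.4750·18.4319] = 8.1824; exercise value = 3.5875 ≤ continuation, so V_ud = 8.1824
Node dd (S = 19.01): continuation = 1/1.07·[0.5250·18.4319 + 0.4750·33.6419] = 23.9782; exercise value = 26.9875 > continuation, so V_dd = 26.9875 (exercise)
Node u (S = 65.25): continuation = 1/1.07·[0.5250·0.0000 + 0.4750·8.1824] = 3.6324; exercise value = 0.0000 ≤ continuation, so V_u = 3.6324
Node d (S = 29.25): continuation = 1/1.07·[0.5250·8.1824 + 0.4750·26.9875] = 15.9951; exercise value = 16.7500 > continuation, so V_d = 16.7500 (exercise)
Node 0 (S = 45): continuation = 1/1.07·[0.5250·3.6324 + 0.4750·16.7500] = 9.2180; exercise value = 1.0000 ≤ continuation, so V_0 = 9.2180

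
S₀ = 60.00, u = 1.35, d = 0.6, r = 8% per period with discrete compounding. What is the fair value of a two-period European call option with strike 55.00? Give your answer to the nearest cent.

19.09

Risk-neutral probability p = (1 + 0.08 − 0.6)/(1.35 − 0.6) = 0.4800/0.7500 = 0.6400
Terminal stock prices: S_uu = 109.4, S_ud = 48.6, S_dd = 21.6
Terminal payoffs (S − K): max(54.35, 0) = 54.35, max(-6.4, 0) = 0, max(-33.4, 0) = 0
Node u (S = 81): V_u = 1/1.08·[0.6400·54.3500 + 0.3600·0.0000] = 32.2074
Node d (S = 36): V_d = 1/1.08·[0.6400·0.0000 + 0.3600·0.0000] = 0.0000
Node 0 (S = 60): V_0 = 1/1.08·[0.6400·32.2074 + 0.3600·0.0000] = 19.0859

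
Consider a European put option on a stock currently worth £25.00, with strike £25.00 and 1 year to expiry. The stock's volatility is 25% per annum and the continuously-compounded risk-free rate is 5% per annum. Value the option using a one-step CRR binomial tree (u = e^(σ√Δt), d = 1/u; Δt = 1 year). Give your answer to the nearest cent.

CRR parameters: u = e^(σ√Δt) = e^(0.25·√1) = 1.2840, d = 1/u = 0.7788
Per-period rate: rΔt = 0.05·1 = 0.05, so R = e^0.05 = 1.0513
Risk-neutral probability p = (e^0.05 − 0.7788)/(1.2840 − 0.7788) = 0.2725/0.5052 = 0.5393
Terminal stock prices: S_u = 32.1, S_d = 19.47
Terminal payoffs (K − S): max(-7.101, 0) = 0, max(5.53, 0) = 5.53
Node 0 (S = 25): V_0 = e^(−0.05)·[0.5393·0.0000 + 0.4607·5.5300] = 2.4234

£2.42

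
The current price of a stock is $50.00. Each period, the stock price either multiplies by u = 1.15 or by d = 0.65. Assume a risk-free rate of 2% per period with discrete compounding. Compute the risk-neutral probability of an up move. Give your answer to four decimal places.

p = 0.7400

Risk-neutral probability p = (1 + 0.02 − 0.65)/(1.15 − 0.65) = 0.3700/0.5000 = 0.7400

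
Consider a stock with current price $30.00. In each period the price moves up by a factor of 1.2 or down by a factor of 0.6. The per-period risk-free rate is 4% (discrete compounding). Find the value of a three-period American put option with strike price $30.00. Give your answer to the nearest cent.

Risk-neutral probability p = (1 + 0.04 − 0.6)/(1.2 − 0.6) = 0.4400/0.6000 = 0.7333
Terminal stock prices: S_uuu = 51.84, S_uud = 25.92, S_udd = 12.96, S_ddd = 6.48
Terminal payoffs (K − S): max(-21.84, 0) = 0, max(4.08, 0) = 4.08, max(17.04, 0) = 17.04, max(23.52, 0) = 23.52
Node uu (S = 43.2): continuation = 1/1.04·[0.7333·0.0000 + 0.2667·4.0800] = 1.0462; exercise value = 0.0000 ≤ continuation, so V_uu = 1.0462
Node ud (S = 21.6): continuation = 1/1.04·[0.7333·4.0800 + 0.2667·17.0400] = 7.2462; exercise value = 8.4000 > continuation, so V_ud = 8.4000 (exercise)
Node dd (S = 10.8): continuation = 1/1.04·[0.7333·17.0400 + 0.2667·23.5200] = 18.0462; exercise value = 19.2000 > continuation, so V_dd = 19.2000 (exercise)
Node u (S = 36): continuation = 1/1.04·[0.7333·1.0462 + 0.2667·8.4000] = 2.8915; exercise value = 0.0000 ≤ continuation, so V_u = 2.8915
Node d (S = 18): continuation = 1/1.04·[0.7333·8.4000 + 0.2667·19.2000] = 10.8462; exercise value = 12.0000 > continuation, so V_d = 12.0000 (exercise)
Node 0 (S = 30): continuation = 1/1.04·[0.7333·2.8915 + 0.2667·12.0000] = 5.1158; exercise value = 0.0000 ≤ continuation, so V_0 = 5.1158

$5.12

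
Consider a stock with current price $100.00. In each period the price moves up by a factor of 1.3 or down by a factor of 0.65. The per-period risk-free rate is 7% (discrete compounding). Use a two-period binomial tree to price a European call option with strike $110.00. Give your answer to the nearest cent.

$21.52

Risk-neutral probability p = (1 + 0.07 − 0.65)/(1.3 − 0.65) = 0.4200/0.6500 = 0.6462
Terminal stock prices: S_uu = 169, S_ud = 84.5, S_dd = 42.25
Terminal payoffs (S − K): max(59, 0) = 59, max(-25.5, 0) = 0, max(-67.75, 0) = 0
Node u (S = 130): V_u = 1/1.07·[0.6462·59.0000 + 0.3538·0.0000] = 35.6290
Node d (S = 65): V_d = 1/1.07·[0.6462·0.0000 + 0.3538·0.0000] = 0.0000
Node 0 (S = 100): V_0 = 1/1.07·[0.6462·35.6290 + 0.3538·0.0000] = 21.5157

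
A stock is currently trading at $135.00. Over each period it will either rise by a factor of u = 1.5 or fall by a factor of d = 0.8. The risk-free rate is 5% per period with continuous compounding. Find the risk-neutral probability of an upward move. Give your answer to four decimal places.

Risk-neutral probability p = (e^0.05 − 0.8)/(1.5 − 0.8) = 0.2513/0.7000 = 0.3590

p = 0.3590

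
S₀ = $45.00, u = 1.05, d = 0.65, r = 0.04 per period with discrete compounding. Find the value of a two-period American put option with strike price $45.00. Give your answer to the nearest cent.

Risk-neutral probability p = (1 + 0.04 − 0.65)/(1.05 − 0.65) = 0.3900/0.4000 = 0.9750
Terminal stock prices: S_uu = 49.61, S_ud = 30.71, S_dd = 19.01
Terminal payoffs (K − S): max(-4.613, 0) = 0, max(14.29, 0) = 14.29, max(25.99, 0) = 25.99
Node u (S = 47.25): continuation = 1/1.04·[0.9750·0.0000 + 0.0250·14.2875] = 0.3434; exercise value = 0.0000 ≤ continuation, so V_u = 0.3434
Node d (S = 29.25): continuation = 1/1.04·[0.9750·14.2875 + 0.0250·25.9875] = 14.0192; exercise value = 15.7500 > continuation, so V_d = 15.7500 (exercise)
Node 0 (S = 45): continuation = 1/1.04·[0.9750·0.3434 + 0.0250·15.7500] = 0.7006; exercise value = 0.0000 ≤ continuation, so V_0 = 0.7006

$0.70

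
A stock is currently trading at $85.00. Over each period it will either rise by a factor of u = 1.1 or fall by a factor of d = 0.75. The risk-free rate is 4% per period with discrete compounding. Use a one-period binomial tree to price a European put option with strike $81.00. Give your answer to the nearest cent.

Risk-neutral probability p = (1 + 0.04 − 0.75)/(1.1 − 0.75) = 0.2900/0.3500 = 0.8286
Terminal stock prices: S_u = 93.5, S_d = 63.75
Terminal payoffs (K − S): max(-12.5, 0) = 0, max(17.25, 0) = 17.25
Node 0 (S = 85): V_0 = 1/1.04·[0.8286·0.0000 + 0.1714·17.2500] = 2.8434

$2.84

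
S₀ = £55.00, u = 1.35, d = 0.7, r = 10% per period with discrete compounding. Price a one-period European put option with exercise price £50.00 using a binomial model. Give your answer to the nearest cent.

£4.02

Risk-neutral probability p = (1 + 0.1 − 0.7)/(1.35 − 0.7) = 0.4000/0.6500 = 0.6154
Terminal stock prices: S_u = 74.25, S_d = 38.5
Terminal payoffs (K − S): max(-24.25, 0) = 0, max(11.5, 0) = 11.5
Node 0 (S = 55): V_0 = 1/1.1·[0.6154·0.0000 + 0.3846·11.5000] = 4.0210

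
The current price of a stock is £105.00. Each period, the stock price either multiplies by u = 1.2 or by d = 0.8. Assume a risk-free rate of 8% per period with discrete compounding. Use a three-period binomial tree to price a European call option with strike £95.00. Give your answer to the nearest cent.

£32.62

Risk-neutral probability p = (1 + 0.08 − 0.8)/(1.2 − 0.8) = 0.2800/0.4000 = 0.7000
Terminal stock prices: S_uuu = 181.4, S_uud = 121, S_udd = 80.64, S_ddd = 53.76
Terminal payoffs (S − K): max(86.44, 0) = 86.44, max(25.96, 0) = 25.96, max(-14.36, 0) = 0, max(-41.24, 0) = 0
Node uu (S = 151.2): V_uu = 1/1.08·[0.7000·86.4400 + 0.3000·25.9600] = 63.2370
Node ud (S = 100.8): V_ud = 1/1.08·[0.7000·25.9600 + 0.3000·0.0000] = 16.8259
Node dd (S = 67.2): V_dd = 1/1.08·[0.7000·0.0000 + 0.3000·0.0000] = 0.0000
Node u (S = 126): V_u = 1/1.08·[0.7000·63.2370 + 0.3000·16.8259] = 45.6608
Node d (S = 84): V_d = 1/1.08·[0.7000·16.8259 + 0.3000·0.0000] = 10.9057
Node 0 (S = 105): V_0 = 1/1.08·[0.7000·45.6608 + 0.3000·10.9057] = 32.6243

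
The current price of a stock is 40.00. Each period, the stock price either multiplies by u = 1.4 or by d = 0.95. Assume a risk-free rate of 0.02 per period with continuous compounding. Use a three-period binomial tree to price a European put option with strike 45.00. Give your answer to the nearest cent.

6.06

Risk-neutral probability p = (e^0.02 − 0.95)/(1.4 − 0.95) = 0.0702/0.4500 = 0.1560
Terminal stock prices: S_uuu = 109.8, S_uud = 74.48, S_udd = 50.54, S_ddd = 34.29
Terminal payoffs (K − S): max(-64.76, 0) = 0, max(-29.48, 0) = 0, max(-5.54, 0) = 0, max(10.71, 0) = 10.71
Node uu (S = 78.4): V_uu = e^(−0.02)·[0.1560·0.0000 + 0.8440·0.0000] = 0.0000
Node ud (S = 53.2): V_ud = e^(−0.02)·[0.1560·0.0000 + 0.8440·0.0000] = 0.0000
Node dd (S = 36.1): V_dd = e^(−0.02)·[0.1560·0.0000 + 0.8440·10.7050] = 8.8561
Node u (S = 56): V_u = e^(−0.02)·[0.1560·0.0000 + 0.8440·0.0000] = 0.0000
Node d (S = 38): V_d = e^(−0.02)·[0.1560·0.0000 + 0.8440·8.8561] = 7.3265
Node 0 (S = 40): V_0 = e^(−0.02)·[0.1560·0.0000 + 0.8440·7.3265] = 6.0611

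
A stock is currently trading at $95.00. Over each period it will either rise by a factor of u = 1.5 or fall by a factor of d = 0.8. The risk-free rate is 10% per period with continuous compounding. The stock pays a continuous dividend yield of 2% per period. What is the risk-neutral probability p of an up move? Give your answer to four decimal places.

Per-period risk-free factor R = e^0.1 = 1.1052; dividend-adjusted growth = e^(0.1−0.02) = 1.0833.
Risk-neutral probability p = (1.0833 − 0.8)/(1.5 − 0.8) = 0.2833/0.7000 = 0.4047

p = 0.4047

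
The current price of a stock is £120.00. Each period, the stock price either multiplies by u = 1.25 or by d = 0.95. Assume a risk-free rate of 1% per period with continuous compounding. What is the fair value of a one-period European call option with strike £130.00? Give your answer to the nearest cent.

£3.96

Risk-neutral probability p = (e^0.01 − 0.95)/(1.25 − 0.95) = 0.0601/0.3000 = 0.2002
Terminal stock prices: S_u = 150, S_d = 114
Terminal payoffs (S − K): max(20, 0) = 20, max(-16, 0) = 0
Node 0 (S = 120): V_0 = e^(−0.01)·[0.2002·20.0000 + 0.7998·0.0000] = 3.9635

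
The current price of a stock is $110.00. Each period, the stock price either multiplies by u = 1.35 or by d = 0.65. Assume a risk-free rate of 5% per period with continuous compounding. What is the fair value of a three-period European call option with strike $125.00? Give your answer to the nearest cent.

$25.54

Risk-neutral probability p = (e^0.05 − 0.65)/(1.35 − 0.65) = 0.4013/0.7000 = 0.5732
Terminal stock prices: S_uuu = 270.6, S_uud = 130.3, S_udd = 62.74, S_ddd = 30.21
Terminal payoffs (S − K): max(145.6, 0) = 145.6, max(5.309, 0) = 5.309, max(-62.26, 0) = 0, max(-94.79, 0) = 0
Node uu (S = 200.5): V_uu = e^(−0.05)·[0.5732·145.6413 + 0.4268·5.3088] = 81.5713
Node ud (S = 96.53): V_ud = e^(−0.05)·[0.5732·5.3088 + 0.4268·0.0000] = 2.8948
Node dd (S = 46.48): V_dd = e^(−0.05)·[0.5732·0.0000 + 0.4268·0.0000] = 0.0000
Node u (S = 148.5): V_u = e^(−0.05)·[0.5732·81.5713 + 0.4268·2.8948] = 45.6549
Node d (S = 71.5): V_d = e^(−0.05)·[0.5732·2.8948 + 0.4268·0.0000] = 1.5785
Node 0 (S = 110): V_0 = e^(−0.05)·[0.5732·45.6549 + 0.4268·1.5785] = 25.5358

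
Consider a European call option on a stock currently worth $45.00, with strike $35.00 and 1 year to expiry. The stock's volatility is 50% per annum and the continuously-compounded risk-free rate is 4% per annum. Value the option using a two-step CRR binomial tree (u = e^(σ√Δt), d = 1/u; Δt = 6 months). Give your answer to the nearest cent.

CRR parameters: u = e^(σ√Δt) = e^(0.5·√0.5) = 1.4241, d = 1/u = 0.7022
Per-period rate: rΔt = 0.04·0.5 = 0.02, so R = e^0.02 = 1.0202
Risk-neutral probability p = (e^0.02 − 0.7022)/(1.4241 − 0.7022) = 0.3180/0.7219 = 0.4405
Terminal stock prices: S_uu = 91.27, S_ud = 45, S_dd = 22.19
Terminal payoffs (S − K): max(56.27, 0) = 56.27, max(10, 0) = 10, max(-12.81, 0) = 0
Node u (S = 64.09): V_u = e^(−0.02)·[0.4405·56.2652 + 0.5595·10.0000] = 29.7784
Node d (S = 31.6): V_d = e^(−0.02)·[0.4405·10.0000 + 0.5595·0.0000] = 4.3178
Node 0 (S = 45): V_0 = e^(−0.02)·[0.4405·29.7784 + 0.5595·4.3178] = 15.2257

$15.23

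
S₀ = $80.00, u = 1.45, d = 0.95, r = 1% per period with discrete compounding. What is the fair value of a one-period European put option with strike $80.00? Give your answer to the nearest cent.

$3.49

Risk-neutral probability p = (1 + 0.01 − 0.95)/(1.45 − 0.95) = 0.0600/0.5000 = 0.1200
Terminal stock prices: S_u = 116, S_d = 76
Terminal payoffs (K − S): max(-36, 0) = 0, max(4, 0) = 4
Node 0 (S = 80): V_0 = 1/1.01·[0.1200·0.0000 + 0.8800·4.0000] = 3.4851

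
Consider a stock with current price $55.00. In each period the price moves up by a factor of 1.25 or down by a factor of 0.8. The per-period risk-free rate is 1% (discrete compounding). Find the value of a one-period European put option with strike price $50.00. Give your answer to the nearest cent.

Risk-neutral probability p = (1 + 0.01 − 0.8)/(1.25 − 0.8) = 0.2100/0.4500 = 0.4667
Terminal stock prices: S_u = 68.75, S_d = 44
Terminal payoffs (K − S): max(-18.75, 0) = 0, max(6, 0) = 6
Node 0 (S = 55): V_0 = 1/1.01·[0.4667·0.0000 + 0.5333·6.0000] = 3.1683

$3.17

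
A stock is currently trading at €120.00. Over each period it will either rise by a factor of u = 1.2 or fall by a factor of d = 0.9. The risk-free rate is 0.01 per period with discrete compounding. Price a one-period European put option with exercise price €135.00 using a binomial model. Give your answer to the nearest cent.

€16.93

Risk-neutral probability p = (1 + 0.01 − 0.9)/(1.2 − 0.9) = 0.1100/0.3000 = 0.3667
Terminal stock prices: S_u = 144, S_d = 108
Terminal payoffs (K − S): max(-9, 0) = 0, max(27, 0) = 27
Node 0 (S = 120): V_0 = 1/1.01·[0.3667·0.0000 + 0.6333·27.0000] = 16.9307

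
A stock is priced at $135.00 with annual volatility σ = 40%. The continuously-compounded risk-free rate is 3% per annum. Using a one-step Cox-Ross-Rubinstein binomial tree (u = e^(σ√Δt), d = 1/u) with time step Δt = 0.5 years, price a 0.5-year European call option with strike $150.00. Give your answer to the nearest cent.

$13.09

CRR parameters: u = e^(σ√Δt) = e^(0.4·√0.5) = 1.3269, d = 1/u = 0.7536
Per-period rate: rΔt = 0.03·0.5 = 0.015, so R = e^0.015 = 1.0151
Risk-neutral probability p = (e^0.015 − 0.7536)/(1.3269 − 0.7536) = 0.2615/0.5733 = 0.4561
Terminal stock prices: S_u = 179.1, S_d = 101.7
Terminal payoffs (S − K): max(29.13, 0) = 29.13, max(-48.26, 0) = 0
Node 0 (S = 135): V_0 = e^(−0.015)·[0.4561·29.1310 + 0.5439·0.0000] = 13.0894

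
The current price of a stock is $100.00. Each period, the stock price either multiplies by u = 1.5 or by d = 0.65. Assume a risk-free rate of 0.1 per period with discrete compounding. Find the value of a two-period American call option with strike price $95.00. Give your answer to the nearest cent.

$31.14

Risk-neutral probability p = (1 + 0.1 − 0.65)/(1.5 − 0.65) = 0.4500/0.8500 = 0.5294
Terminal stock prices: S_uu = 225, S_ud = 97.5, S_dd = 42.25
Terminal payoffs (S − K): max(130, 0) = 130, max(2.5, 0) = 2.5, max(-52.75, 0) = 0
Node u (S = 150): continuation = 1/1.1·[0.5294·130.0000 + 0.4706·2.5000] = 63.6364; exercise value = 55.0000 ≤ continuation, so V_u = 63.6364
Node d (S = 65): continuation = 1/1.1·[0.5294·2.5000 + 0.4706·0.0000] = 1.2032; exercise value = 0.0000 ≤ continuation, so V_d = 1.2032
Node 0 (S = 100): continuation = 1/1.1·[0.5294·63.6364 + 0.4706·1.2032] = 31.1419; exercise value = 5.0000 ≤ continuation, so V_0 = 31.1419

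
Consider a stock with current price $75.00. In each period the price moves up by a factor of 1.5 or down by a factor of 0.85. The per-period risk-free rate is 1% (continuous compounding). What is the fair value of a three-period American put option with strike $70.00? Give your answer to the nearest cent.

$9.95

Risk-neutral probability p = (e^0.01 − 0.85)/(1.5 − 0.85) = 0.1601/0.6500 = 0.2462
Terminal stock prices: S_uuu = 253.1, S_uud = 143.4, S_udd = 81.28, S_ddd = 46.06
Terminal payoffs (K − S): max(-183.1, 0) = 0, max(-73.44, 0) = 0, max(-11.28, 0) = 0, max(23.94, 0) = 23.94
Node uu (S = 168.8): continuation = e^(−0.01)·[0.2462·0.0000 + 0.7538·0.0000] = 0.0000; exercise value = 0.0000 ≤ continuation, so V_uu = 0.0000
Node ud (S = 95.62): continuation = e^(−0.01)·[0.2462·0.0000 + 0.7538·0.0000] = 0.0000; exercise value = 0.0000 ≤ continuation, so V_ud = 0.0000
Node dd (S = 54.19): continuation = e^(−0.01)·[0.2462·0.0000 + 0.7538·23.9406] = 17.8661; exercise value = 15.8125 ≤ continuation, so V_dd = 17.8661
Node u (S = 112.5): continuation = e^(−0.01)·[0.2462·0.0000 + 0.7538·0.0000] = 0.0000; exercise value = 0.0000 ≤ continuation, so V_u = 0.0000
Node d (S = 63.75): continuation = e^(−0.01)·[0.2462·0.0000 + 0.7538·17.8661] = 13.3329; exercise value = 6.2500 ≤ continuation, so V_d = 13.3329
Node 0 (S = 75): continuation = e^(−0.01)·[0.2462·0.0000 + 0.7538·13.3329] = 9.9500; exercise value = 0.0000 ≤ continuation, so V_0 = 9.9500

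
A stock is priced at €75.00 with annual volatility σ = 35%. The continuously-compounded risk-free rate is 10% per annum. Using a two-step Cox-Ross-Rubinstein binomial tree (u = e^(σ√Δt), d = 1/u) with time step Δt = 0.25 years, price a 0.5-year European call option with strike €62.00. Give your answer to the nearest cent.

CRR parameters: u = e^(σ√Δt) = e^(0.35·√0.25) = 1.1912, d = 1/u = 0.8395
Per-period rate: rΔt = 0.1·0.25 = 0.025, so R = e^0.025 = 1.0253
Risk-neutral probability p = (e^0.025 − 0.8395)/(1.1912 − 0.8395) = 0.1859/0.3518 = 0.5283
Terminal stock prices: S_uu = 106.4, S_ud = 75, S_dd = 52.85
Terminal payoffs (S − K): max(44.43, 0) = 44.43, max(13, 0) = 13, max(-9.148, 0) = 0
Node u (S = 89.34): V_u = e^(−0.025)·[0.5283·44.4301 + 0.4717·13.0000] = 28.8743
Node d (S = 62.96): V_d = e^(−0.025)·[0.5283·13.0000 + 0.4717·0.0000] = 6.6986
Node 0 (S = 75): V_0 = e^(−0.025)·[0.5283·28.8743 + 0.4717·6.6986] = 17.9598

€17.96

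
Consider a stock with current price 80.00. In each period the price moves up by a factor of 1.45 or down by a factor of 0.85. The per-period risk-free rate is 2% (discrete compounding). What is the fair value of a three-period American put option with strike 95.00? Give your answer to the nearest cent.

21.43

Risk-neutral probability p = (1 + 0.02 − 0.85)/(1.45 − 0.85) = 0.1700/0.6000 = 0.2833
Terminal stock prices: S_uuu = 243.9, S_uud = 143, S_udd = 83.81, S_ddd = 49.13
Terminal payoffs (K − S): max(-148.9, 0) = 0, max(-47.97, 0) = 0, max(11.19, 0) = 11.19, max(45.87, 0) = 45.87
Node uu (S = 168.2): continuation = 1/1.02·[0.2833·0.0000 + 0.7167·0.0000] = 0.0000; exercise value = 0.0000 ≤ continuation, so V_uu = 0.0000
Node ud (S = 98.6): continuation = 1/1.02·[0.2833·0.0000 + 0.7167·11.1900] = 7.8623; exercise value = 0.0000 ≤ continuation, so V_ud = 7.8623
Node dd (S = 57.8): continuation = 1/1.02·[0.2833·11.1900 + 0.7167·45.8700] = 35.3373; exercise value = 37.2000 > continuation, so V_dd = 37.2000 (exercise)
Node u (S = 116): continuation = 1/1.02·[0.2833·0.0000 + 0.7167·7.8623] = 5.5241; exercise value = 0.0000 ≤ continuation, so V_u = 5.5241
Node d (S = 68): continuation = 1/1.02·[0.2833·7.8623 + 0.7167·37.2000] = 28.3212; exercise value = 27.0000 ≤ continuation, so V_d = 28.3212
Node 0 (S = 80): continuation = 1/1.02·[0.2833·5.5241 + 0.7167·28.3212] = 21.4334; exercise value = 15.0000 ≤ continuation, so V_0 = 21.4334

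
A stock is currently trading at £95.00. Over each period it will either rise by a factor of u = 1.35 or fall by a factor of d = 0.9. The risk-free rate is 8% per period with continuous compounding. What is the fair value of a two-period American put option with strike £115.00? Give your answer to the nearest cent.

£20.00

Risk-neutral probability p = (e^0.08 − 0.9)/(1.35 − 0.9) = 0.1833/0.4500 = 0.4073
Terminal stock prices: S_uu = 173.1, S_ud = 115.4, S_dd = 76.95
Terminal payoffs (K − S): max(-58.14, 0) = 0, max(-0.425, 0) = 0, max(38.05, 0) = 38.05
Node u (S = 128.2): continuation = e^(−0.08)·[0.4073·0.0000 + 0.5927·0.0000] = 0.0000; exercise value = 0.0000 ≤ continuation, so V_u = 0.0000
Node d (S = 85.5): continuation = e^(−0.08)·[0.4073·0.0000 + 0.5927·38.0500] = 20.8182; exercise value = 29.5000 > continuation, so V_d = 29.5000 (exercise)
Node 0 (S = 95): continuation = e^(−0.08)·[0.4073·0.0000 + 0.5927·29.5000] = 16.1402; exercise value = 20.0000 > continuation, so V_0 = 20.0000 (exercise)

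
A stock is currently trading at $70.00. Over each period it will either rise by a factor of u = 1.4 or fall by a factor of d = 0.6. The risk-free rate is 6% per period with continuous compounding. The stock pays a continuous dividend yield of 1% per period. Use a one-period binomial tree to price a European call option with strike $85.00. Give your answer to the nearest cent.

Per-period risk-free factor R = e^0.06 = 1.0618; dividend-adjusted growth = e^(0.06−0.01) = 1.0513.
Risk-neutral probability p = (1.0513 − 0.6)/(1.4 − 0.6) = 0.4513/0.8000 = 0.5641
Terminal stock prices: S_u = 98, S_d = 42
Terminal payoffs (S − K): max(13, 0) = 13, max(-43, 0) = 0
Node 0 (S = 70): V_0 = e^(−0.06)·[0.5641·13.0000 + 0.4359·0.0000] = 6.9061

$6.91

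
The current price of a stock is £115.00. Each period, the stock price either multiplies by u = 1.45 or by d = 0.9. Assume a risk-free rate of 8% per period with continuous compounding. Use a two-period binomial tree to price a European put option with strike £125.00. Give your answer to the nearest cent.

Risk-neutral probability p = (e^0.08 − 0.9)/(1.45 − 0.9) = 0.1833/0.5500 = 0.3332
Terminal stock prices: S_uu = 241.8, S_ud = 150.1, S_dd = 93.15
Terminal payoffs (K − S): max(-116.8, 0) = 0, max(-25.08, 0) = 0, max(31.85, 0) = 31.85
Node u (S = 166.8): V_u = e^(−0.08)·[0.3332·0.0000 + 0.6668·0.0000] = 0.0000
Node d (S = 103.5): V_d = e^(−0.08)·[0.3332·0.0000 + 0.6668·31.8500] = 19.6033
Node 0 (S = 115): V_0 = e^(−0.08)·[0.3332·0.0000 + 0.6668·19.6033] = 12.0656

£12.07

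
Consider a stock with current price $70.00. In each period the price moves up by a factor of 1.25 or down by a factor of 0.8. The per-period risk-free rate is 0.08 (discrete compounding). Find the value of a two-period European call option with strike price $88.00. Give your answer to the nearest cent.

Risk-neutral probability p = (1 + 0.08 − 0.8)/(1.25 − 0.8) = 0.2800/0.4500 = 0.6222
Terminal stock prices: S_uu = 109.4, S_ud = 70, S_dd = 44.8
Terminal payoffs (S − K): max(21.38, 0) = 21.38, max(-18, 0) = 0, max(-43.2, 0) = 0
Node u (S = 87.5): V_u = 1/1.08·[0.6222·21.3750 + 0.3778·0.0000] = 12.3148
Node d (S = 56): V_d = 1/1.08·[0.6222·0.0000 + 0.3778·0.0000] = 0.0000
Node 0 (S = 70): V_0 = 1/1.08·[0.6222·12.3148 + 0.3778·0.0000] = 7.0950

$7.09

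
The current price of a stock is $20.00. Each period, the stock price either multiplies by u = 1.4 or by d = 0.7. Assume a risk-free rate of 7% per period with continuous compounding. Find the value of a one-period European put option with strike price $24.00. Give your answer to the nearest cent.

Risk-neutral probability p = (e^0.07 − 0.7)/(1.4 − 0.7) = 0.3725/0.7000 = 0.5322
Terminal stock prices: S_u = 28, S_d = 14
Terminal payoffs (K − S): max(-4, 0) = 0, max(10, 0) = 10
Node 0 (S = 20): V_0 = e^(−0.07)·[0.5322·0.0000 + 0.4678·10.0000] = 4.3622

$4.36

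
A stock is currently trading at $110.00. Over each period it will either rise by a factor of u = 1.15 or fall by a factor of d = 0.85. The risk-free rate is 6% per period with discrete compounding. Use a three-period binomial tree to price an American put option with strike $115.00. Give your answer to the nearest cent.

Risk-neutral probability p = (1 + 0.06 − 0.85)/(1.15 − 0.85) = 0.2100/0.3000 = 0.7000
Terminal stock prices: S_uuu = 167.3, S_uud = 123.7, S_udd = 91.4, S_ddd = 67.55
Terminal payoffs (K − S): max(-52.3, 0) = 0, max(-8.654, 0) = 0, max(23.6, 0) = 23.6, max(47.45, 0) = 47.45
Node uu (S = 145.5): continuation = 1/1.06·[0.7000·0.0000 + 0.3000·0.0000] = 0.0000; exercise value = 0.0000 ≤ continuation, so V_uu = 0.0000
Node ud (S = 107.5): continuation = 1/1.06·[0.7000·0.0000 + 0.3000·23.6038] = 6.6803; exercise value = 7.4750 > continuation, so V_ud = 7.4750 (exercise)
Node dd (S = 79.47): continuation = 1/1.06·[0.7000·23.6038 + 0.3000·47.4463] = 29.0156; exercise value = 35.5250 > continuation, so V_dd = 35.5250 (exercise)
Node u (S = 126.5): continuation = 1/1.06·[0.7000·0.0000 + 0.3000·7.4750] = 2.1156; exercise value = 0.0000 ≤ continuation, so V_u = 2.1156
Node d (S = 93.5): continuation = 1/1.06·[0.7000·7.4750 + 0.3000·35.5250] = 14.9906; exercise value = 21.5000 > continuation, so V_d = 21.5000 (exercise)
Node 0 (S = 110): continuation = 1/1.06·[0.7000·2.1156 + 0.3000·21.5000] = 7.4820; exercise value = 5.0000 ≤ continuation, so V_0 = 7.4820

$7.48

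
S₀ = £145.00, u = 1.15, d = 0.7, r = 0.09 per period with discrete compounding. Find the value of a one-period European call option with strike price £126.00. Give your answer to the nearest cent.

Risk-neutral probability p = (1 + 0.09 − 0.7)/(1.15 − 0.7) = 0.3900/0.4500 = 0.8667
Terminal stock prices: S_u = 166.8, S_d = 101.5
Terminal payoffs (S − K): max(40.75, 0) = 40.75, max(-24.5, 0) = 0
Node 0 (S = 145): V_0 = 1/1.09·[0.8667·40.7500 + 0.1333·0.0000] = 32.4006

£32.40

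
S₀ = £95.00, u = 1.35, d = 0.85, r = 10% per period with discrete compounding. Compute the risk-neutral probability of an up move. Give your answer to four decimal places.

Risk-neutral probability p = (1 + 0.1 − 0.85)/(1.35 − 0.85) = 0.2500/0.5000 = 0.5000

p = 0.5000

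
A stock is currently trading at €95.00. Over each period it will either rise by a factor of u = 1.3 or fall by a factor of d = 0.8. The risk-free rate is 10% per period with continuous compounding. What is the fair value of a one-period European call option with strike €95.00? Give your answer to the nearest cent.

Risk-neutral probability p = (e^0.1 − 0.8)/(1.3 − 0.8) = 0.3052/0.5000 = 0.6103
Terminal stock prices: S_u = 123.5, S_d = 76
Terminal payoffs (S − K): max(28.5, 0) = 28.5, max(-19, 0) = 0
Node 0 (S = 95): V_0 = e^(−0.1)·[0.6103·28.5000 + 0.3897·0.0000] = 15.7394

€15.74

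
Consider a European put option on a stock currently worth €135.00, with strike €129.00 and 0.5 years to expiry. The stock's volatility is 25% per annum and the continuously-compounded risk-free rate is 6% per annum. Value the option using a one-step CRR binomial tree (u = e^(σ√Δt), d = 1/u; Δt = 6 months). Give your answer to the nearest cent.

€7.06

CRR parameters: u = e^(σ√Δt) = e^(0.25·√0.5) = 1.1934, d = 1/u = 0.8380
Per-period rate: rΔt = 0.06·0.5 = 0.03, so R = e^0.03 = 1.0305
Risk-neutral probability p = (e^0.03 − 0.8380)/(1.1934 − 0.8380) = 0.1925/0.3554 = 0.5416
Terminal stock prices: S_u = 161.1, S_d = 113.1
Terminal payoffs (K − S): max(-32.1, 0) = 0, max(15.87, 0) = 15.87
Node 0 (S = 135): V_0 = e^(−0.03)·[0.5416·0.0000 + 0.4584·15.8745] = 7.0616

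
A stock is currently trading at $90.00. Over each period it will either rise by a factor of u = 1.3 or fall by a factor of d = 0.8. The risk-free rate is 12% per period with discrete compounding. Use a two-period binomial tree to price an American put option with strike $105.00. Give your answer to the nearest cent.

$15.00

Risk-neutral probability p = (1 + 0.12 − 0.8)/(1.3 − 0.8) = 0.3200/0.5000 = 0.6400
Terminal stock prices: S_uu = 152.1, S_ud = 93.6, S_dd = 57.6
Terminal payoffs (K − S): max(-47.1, 0) = 0, max(11.4, 0) = 11.4, max(47.4, 0) = 47.4
Node u (S = 117): continuation = 1/1.12·[0.6400·0.0000 + 0.3600·11.4000] = 3.6643; exercise value = 0.0000 ≤ continuation, so V_u = 3.6643
Node d (S = 72): continuation = 1/1.12·[0.6400·11.4000 + 0.3600·47.4000] = 21.7500; exercise value = 33.0000 > continuation, so V_d = 33.0000 (exercise)
Node 0 (S = 90): continuation = 1/1.12·[0.6400·3.6643 + 0.3600·33.0000] = 12.7010; exercise value = 15.0000 > continuation, so V_0 = 15.0000 (exercise)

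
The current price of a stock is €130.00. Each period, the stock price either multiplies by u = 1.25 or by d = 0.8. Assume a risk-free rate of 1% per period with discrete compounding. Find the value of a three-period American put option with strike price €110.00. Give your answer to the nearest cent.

€9.02

Risk-neutral probability p = (1 + 0.01 − 0.8)/(1.25 − 0.8) = 0.2100/0.4500 = 0.4667
Terminal stock prices: S_uuu = 253.9, S_uud = 162.5, S_udd = 104, S_ddd = 66.56
Terminal payoffs (K − S): max(-143.9, 0) = 0, max(-52.5, 0) = 0, max(6, 0) = 6, max(43.44, 0) = 43.44
Node uu (S = 203.1): continuation = 1/1.01·[0.4667·0.0000 + 0.5333·0.0000] = 0.0000; exercise value = 0.0000 ≤ continuation, so V_uu = 0.0000
Node ud (S = 130): continuation = 1/1.01·[0.4667·0.0000 + 0.5333·6.0000] = 3.1683; exercise value = 0.0000 ≤ continuation, so V_ud = 3.1683
Node dd (S = 83.2): continuation = 1/1.01·[0.4667·6.0000 + 0.5333·43.4400] = 25.7109; exercise value = 26.8000 > continuation, so V_dd = 26.8000 (exercise)
Node u (S = 162.5): continuation = 1/1.01·[0.4667·0.0000 + 0.5333·3.1683] = 1.6730; exercise value = 0.0000 ≤ continuation, so V_u = 1.6730
Node d (S = 104): continuation = 1/1.01·[0.4667·3.1683 + 0.5333·26.8000] = 15.6157; exercise value = 6.0000 ≤ continuation, so V_d = 15.6157
Node 0 (S = 130): continuation = 1/1.01·[0.4667·1.6730 + 0.5333·15.6157] = 9.0189; exercise value = 0.0000 ≤ continuation, so V_0 = 9.0189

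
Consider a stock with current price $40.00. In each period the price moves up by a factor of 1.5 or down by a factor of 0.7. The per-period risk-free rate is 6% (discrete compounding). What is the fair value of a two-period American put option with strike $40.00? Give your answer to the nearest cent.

$6.23

Risk-neutral probability p = (1 + 0.06 − 0.7)/(1.5 − 0.7) = 0.3600/0.8000 = 0.4500
Terminal stock prices: S_uu = 90, S_ud = 42, S_dd = 19.6
Terminal payoffs (K − S): max(-50, 0) = 0, max(-2, 0) = 0, max(20.4, 0) = 20.4
Node u (S = 60): continuation = 1/1.06·[0.4500·0.0000 + 0.5500·0.0000] = 0.0000; exercise value = 0.0000 ≤ continuation, so V_u = 0.0000
Node d (S = 28): continuation = 1/1.06·[0.4500·0.0000 + 0.5500·20.4000] = 10.5849; exercise value = 12.0000 > continuation, so V_d = 12.0000 (exercise)
Node 0 (S = 40): continuation = 1/1.06·[0.4500·0.0000 + 0.5500·12.0000] = 6.2264; exercise value = 0.0000 ≤ continuation, so V_0 = 6.2264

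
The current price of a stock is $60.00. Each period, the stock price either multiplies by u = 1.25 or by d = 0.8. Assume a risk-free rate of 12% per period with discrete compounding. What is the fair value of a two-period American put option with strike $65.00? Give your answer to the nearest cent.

Risk-neutral probability p = (1 + 0.12 − 0.8)/(1.25 − 0.8) = 0.3200/0.4500 = 0.7111
Terminal stock prices: S_uu = 93.75, S_ud = 60, S_dd = 38.4
Terminal payoffs (K − S): max(-28.75, 0) = 0, max(5, 0) = 5, max(26.6, 0) = 26.6
Node u (S = 75): continuation = 1/1.12·[0.7111·0.0000 + 0.2889·5.0000] = 1.2897; exercise value = 0.0000 ≤ continuation, so V_u = 1.2897
Node d (S = 48): continuation = 1/1.12·[0.7111·5.0000 + 0.2889·26.6000] = 10.0357; exercise value = 17.0000 > continuation, so V_d = 17.0000 (exercise)
Node 0 (S = 60): continuation = 1/1.12·[0.7111·1.2897 + 0.2889·17.0000] = 5.2038; exercise value = 5.0000 ≤ continuation, so V_0 = 5.2038

$5.20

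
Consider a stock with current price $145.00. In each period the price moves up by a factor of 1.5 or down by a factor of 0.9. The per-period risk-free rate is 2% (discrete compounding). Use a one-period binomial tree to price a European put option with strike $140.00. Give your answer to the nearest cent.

$7.45

Risk-neutral probability p = (1 + 0.02 − 0.9)/(1.5 − 0.9) = 0.1200/0.6000 = 0.2000
Terminal stock prices: S_u = 217.5, S_d = 130.5
Terminal payoffs (K − S): max(-77.5, 0) = 0, max(9.5, 0) = 9.5
Node 0 (S = 145): V_0 = 1/1.02·[0.2000·0.0000 + 0.8000·9.5000] = 7.4510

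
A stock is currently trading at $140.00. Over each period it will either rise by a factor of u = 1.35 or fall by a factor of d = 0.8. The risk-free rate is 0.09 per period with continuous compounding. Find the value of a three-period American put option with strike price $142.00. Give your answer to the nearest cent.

Risk-neutral probability p = (e^0.09 − 0.8)/(1.35 − 0.8) = 0.2942/0.5500 = 0.5349
Terminal stock prices: S_uuu = 344.5, S_uud = 204.1, S_udd = 121, S_ddd = 71.68
Terminal payoffs (K − S): max(-202.5, 0) = 0, max(-62.12, 0) = 0, max(21.04, 0) = 21.04, max(70.32, 0) = 70.32
Node uu (S = 255.2): continuation = e^(−0.09)·[0.5349·0.0000 + 0.4651·0.0000] = 0.0000; exercise value = 0.0000 ≤ continuation, so V_uu = 0.0000
Node ud (S = 151.2): continuation = e^(−0.09)·[0.5349·0.0000 + 0.4651·21.0400] = 8.9442; exercise value = 0.0000 ≤ continuation, so V_ud = 8.9442
Node dd (S = 89.6): continuation = e^(−0.09)·[0.5349·21.0400 + 0.4651·70.3200] = 40.1782; exercise value = 52.4000 > continuation, so V_dd = 52.4000 (exercise)
Node u (S = 189): continuation = e^(−0.09)·[0.5349·0.0000 + 0.4651·8.9442] = 3.8022; exercise value = 0.0000 ≤ continuation, so V_u = 3.8022
Node d (S = 112): continuation = e^(−0.09)·[0.5349·8.9442 + 0.4651·52.4000] = 26.6476; exercise value = 30.0000 > continuation, so V_d = 30.0000 (exercise)
Node 0 (S = 140): continuation = e^(−0.09)·[0.5349·3.8022 + 0.4651·30.0000] = 14.6117; exercise value = 2.0000 ≤ continuation, so V_0 = 14.6117

$14.61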